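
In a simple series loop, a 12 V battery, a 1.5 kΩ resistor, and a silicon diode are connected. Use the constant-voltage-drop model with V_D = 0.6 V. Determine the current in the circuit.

KVL around the loop: 12 = V_D + I·R = 0.6 + I × 1.5 kΩ.
So I = (12 − 0.6) / 1.5 kΩ = 11.4 / 1.5 = 7.6 mA.

I ≈ 7.6 mA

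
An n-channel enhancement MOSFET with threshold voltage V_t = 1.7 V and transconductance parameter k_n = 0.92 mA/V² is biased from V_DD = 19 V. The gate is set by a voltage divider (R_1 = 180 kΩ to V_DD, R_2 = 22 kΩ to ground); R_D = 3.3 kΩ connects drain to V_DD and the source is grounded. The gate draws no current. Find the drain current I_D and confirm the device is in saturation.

V_G = V_DD·R_2/(R_1+R_2) = 19×22/202 = 2.07 V. With the source grounded, V_GS = V_G = 2.07 V.
Assume saturation: I_D = (k_n/2)(V_GS − V_t)² = (0.92/2)×(2.07 − 1.7)² = 0.46×0.369² = 0.0627 mA.
V_DS = V_DD − I_D·R_D = 19 − 0.0627×3.3 = 18.8 V.
Saturation requires V_DS ≥ V_GS − V_t = 0.369 V; 18.8 ≥ 0.369 ✓.

I_D ≈ 0.063 mA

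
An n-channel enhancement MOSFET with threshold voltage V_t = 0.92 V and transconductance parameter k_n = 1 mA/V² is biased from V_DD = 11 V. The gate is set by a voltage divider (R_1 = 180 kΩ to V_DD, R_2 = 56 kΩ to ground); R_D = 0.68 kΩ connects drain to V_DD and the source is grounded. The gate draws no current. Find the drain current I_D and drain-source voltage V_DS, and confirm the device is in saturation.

I_D ≈ 1.4 mA, V_DS ≈ 10 V

V_G = V_DD·R_2/(R_1+R_2) = 11×56/236 = 2.61 V. With the source grounded, V_GS = V_G = 2.61 V.
Assume saturation: I_D = (k_n/2)(V_GS − V_t)² = (1/2)×(2.61 − 0.92)² = 0.5×1.69² = 1.43 mA.
V_DS = V_DD − I_D·R_D = 11 − 1.43×0.68 = 10 V.
Saturation requires V_DS ≥ V_GS − V_t = 1.69 V; 10 ≥ 1.69 ✓.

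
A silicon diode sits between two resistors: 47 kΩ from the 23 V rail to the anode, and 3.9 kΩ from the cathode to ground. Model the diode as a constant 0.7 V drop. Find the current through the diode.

I ≈ 0.44 mA

The two resistors are in series with the diode, so KVL gives 23 = I·47 + 0.7 + I·3.9.
I = (23 − 0.7) / (47 + 3.9) kΩ = 22.3 / 50.9 = 0.438 mA.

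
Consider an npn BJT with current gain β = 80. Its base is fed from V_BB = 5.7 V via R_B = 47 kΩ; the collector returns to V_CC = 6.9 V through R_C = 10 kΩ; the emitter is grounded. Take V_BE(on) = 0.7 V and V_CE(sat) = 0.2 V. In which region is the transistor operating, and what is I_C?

Assume active: I_B = (5.7 − 0.7)/47 = 0.106 mA, giving I_C = β·I_B = 8.51 mA.
But then V_CE = 6.9 − 8.51×10 = -78.2 V < V_CE(sat) = 0.2 V — impossible in the active region.
So the transistor is saturated. With V_CE = 0.2 V, I_C = (V_CC − 0.2)/R_C = 6.7/10 = 0.67 mA.
Check: β·I_B = 8.51 mA > I_C = 0.67 mA, confirming saturation.

saturation; I_C ≈ 0.67 mA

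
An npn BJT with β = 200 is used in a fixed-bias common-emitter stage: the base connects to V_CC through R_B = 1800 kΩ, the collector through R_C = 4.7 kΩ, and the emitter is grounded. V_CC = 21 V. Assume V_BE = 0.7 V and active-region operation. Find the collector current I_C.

Base loop: V_CC = I_B·R_B + V_BE, so I_B = (21 − 0.7)/1800 kΩ = 0.0113 mA.
In the active region I_C = β·I_B = 200 × 0.0113 = 2.26 mA.
Collector loop: V_CE = V_CC − I_C·R_C = 21 − 2.26×4.7 = 10.4 V.
Since V_CE = 10.4 V > V_CE(sat) ≈ 0.2 V, the transistor is in the active region as assumed.

I_C ≈ 2.3 mA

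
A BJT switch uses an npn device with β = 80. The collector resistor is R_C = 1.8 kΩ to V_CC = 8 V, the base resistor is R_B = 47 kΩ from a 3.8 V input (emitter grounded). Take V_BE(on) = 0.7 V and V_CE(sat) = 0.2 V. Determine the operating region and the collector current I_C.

Assume active: I_B = (3.8 − 0.7)/47 = 0.066 mA, giving I_C = β·I_B = 5.28 mA.
But then V_CE = 8 − 5.28×1.8 = -1.5 V < V_CE(sat) = 0.2 V — impossible in the active region.
So the transistor is saturated. With V_CE = 0.2 V, I_C = (V_CC − 0.2)/R_C = 7.8/1.8 = 4.33 mA.
Check: β·I_B = 5.28 mA > I_C = 4.33 mA, confirming saturation.

saturation; I_C ≈ 4.3 mA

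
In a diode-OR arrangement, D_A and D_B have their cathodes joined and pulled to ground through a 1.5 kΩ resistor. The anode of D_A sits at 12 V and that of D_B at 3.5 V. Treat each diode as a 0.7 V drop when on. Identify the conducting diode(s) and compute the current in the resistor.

Assume both conduct. Then node N would need to be at both 12−0.7 = 11.3 V and 3.5−0.7 = 2.8 V, which is impossible.
Assume only D_A conducts: V_N = 12 − 0.7 = 11.3 V, so I_R = 11.3/1.5 = 7.53 mA.
Check D_B: its anode-to-cathode voltage is 3.5 − 11.3 = -7.8 V < 0.7 V, so it is off. The assumption is consistent.

Only D_A conducts; I_R ≈ 7.5 mA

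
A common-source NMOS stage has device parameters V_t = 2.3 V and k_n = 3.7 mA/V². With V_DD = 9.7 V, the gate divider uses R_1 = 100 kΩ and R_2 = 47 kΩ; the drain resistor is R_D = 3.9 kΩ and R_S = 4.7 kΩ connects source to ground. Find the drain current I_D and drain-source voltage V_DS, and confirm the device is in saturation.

V_G = V_DD·R_2/(R_1+R_2) = 9.7×47/147 = 3.1 V.
Assume saturation: I_D = (k_n/2)(V_GS − V_t)² with V_GS = V_G − I_D·R_S = 3.1 − 4.7·I_D.
Substituting gives 40.9·I_D² − 14.9·I_D + 1.19 = 0, with roots I_D = 0.117 or 0.248 mA.
The root I_D = 0.248 mA gives V_GS = 1.93 V ≤ V_t, so take I_D = 0.117 mA.
Then V_GS = 2.55 V and V_DS = V_DD − I_D(R_D+R_S) = 9.7 − 0.117×8.6 = 8.69 V.
Saturation requires V_DS ≥ V_GS − V_t = 0.251 V; 8.69 ≥ 0.251 ✓.

I_D ≈ 0.12 mA, V_DS ≈ 8.7 V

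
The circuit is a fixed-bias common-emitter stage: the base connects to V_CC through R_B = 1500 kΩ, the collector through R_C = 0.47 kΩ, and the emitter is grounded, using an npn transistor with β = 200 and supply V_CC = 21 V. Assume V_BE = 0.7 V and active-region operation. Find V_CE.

Base loop: V_CC = I_B·R_B + V_BE, so I_B = (21 − 0.7)/1500 kΩ = 0.0135 mA.
In the active region I_C = β·I_B = 200 × 0.0135 = 2.71 mA.
Collector loop: V_CE = V_CC − I_C·R_C = 21 − 2.71×0.47 = 19.7 V.
Since V_CE = 19.7 V > V_CE(sat) ≈ 0.2 V, the transistor is in the active region as assumed.

V_CE ≈ 20 V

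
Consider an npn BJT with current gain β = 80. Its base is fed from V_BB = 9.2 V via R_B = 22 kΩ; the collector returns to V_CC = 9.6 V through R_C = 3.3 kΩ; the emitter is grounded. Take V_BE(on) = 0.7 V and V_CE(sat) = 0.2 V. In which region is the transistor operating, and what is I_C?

Assume active: I_B = (9.2 − 0.7)/22 = 0.386 mA, giving I_C = β·I_B = 30.9 mA.
But then V_CE = 9.6 − 30.9×3.3 = -92.4 V < V_CE(sat) = 0.2 V — impossible in the active region.
So the transistor is saturated. With V_CE = 0.2 V, I_C = (V_CC − 0.2)/R_C = 9.4/3.3 = 2.85 mA.
Check: β·I_B = 30.9 mA > I_C = 2.85 mA, confirming saturation.

saturation; I_C ≈ 2.8 mA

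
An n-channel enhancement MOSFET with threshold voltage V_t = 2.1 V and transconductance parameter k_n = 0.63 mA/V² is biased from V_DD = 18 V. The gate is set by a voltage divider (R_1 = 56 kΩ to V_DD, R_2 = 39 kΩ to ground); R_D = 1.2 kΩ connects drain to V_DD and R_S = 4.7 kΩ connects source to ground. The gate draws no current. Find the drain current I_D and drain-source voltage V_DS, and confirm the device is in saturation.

V_G = V_DD·R_2/(R_1+R_2) = 18×39/95 = 7.39 V.
Assume saturation: I_D = (k_n/2)(V_GS − V_t)² with V_GS = V_G − I_D·R_S = 7.39 − 4.7·I_D.
Substituting gives 6.96·I_D² − 16.7·I_D + 8.81 = 0, with roots I_D = 0.789 or 1.61 mA.
The root I_D = 1.61 mA gives V_GS = -0.158 V ≤ V_t, so take I_D = 0.789 mA.
Then V_GS = 3.68 V and V_DS = V_DD − I_D(R_D+R_S) = 18 − 0.789×5.9 = 13.3 V.
Saturation requires V_DS ≥ V_GS − V_t = 1.58 V; 13.3 ≥ 1.58 ✓.

I_D ≈ 0.79 mA, V_DS ≈ 13 V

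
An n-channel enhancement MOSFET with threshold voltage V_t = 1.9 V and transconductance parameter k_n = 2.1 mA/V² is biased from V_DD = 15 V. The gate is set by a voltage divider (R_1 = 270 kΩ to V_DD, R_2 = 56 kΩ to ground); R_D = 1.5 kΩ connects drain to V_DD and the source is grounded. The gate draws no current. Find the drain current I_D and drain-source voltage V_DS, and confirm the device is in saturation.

V_G = V_DD·R_2/(R_1+R_2) = 15×56/326 = 2.58 V. With the source grounded, V_GS = V_G = 2.58 V.
Assume saturation: I_D = (k_n/2)(V_GS − V_t)² = (2.1/2)×(2.58 − 1.9)² = 1.05×0.677² = 0.481 mA.
V_DS = V_DD − I_D·R_D = 15 − 0.481×1.5 = 14.3 V.
Saturation requires V_DS ≥ V_GS − V_t = 0.677 V; 14.3 ≥ 0.677 ✓.

I_D ≈ 0.48 mA, V_DS ≈ 14 V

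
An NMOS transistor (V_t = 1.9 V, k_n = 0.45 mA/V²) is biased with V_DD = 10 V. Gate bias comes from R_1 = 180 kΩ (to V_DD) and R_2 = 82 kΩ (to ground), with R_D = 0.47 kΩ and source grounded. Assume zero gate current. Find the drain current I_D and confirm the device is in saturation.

V_G = V_DD·R_2/(R_1+R_2) = 10×82/262 = 3.13 V. With the source grounded, V_GS = V_G = 3.13 V.
Assume saturation: I_D = (k_n/2)(V_GS − V_t)² = (0.45/2)×(3.13 − 1.9)² = 0.225×1.23² = 0.34 mA.
V_DS = V_DD − I_D·R_D = 10 − 0.34×0.47 = 9.84 V.
Saturation requires V_DS ≥ V_GS − V_t = 1.23 V; 9.84 ≥ 1.23 ✓.

I_D ≈ 0.34 mA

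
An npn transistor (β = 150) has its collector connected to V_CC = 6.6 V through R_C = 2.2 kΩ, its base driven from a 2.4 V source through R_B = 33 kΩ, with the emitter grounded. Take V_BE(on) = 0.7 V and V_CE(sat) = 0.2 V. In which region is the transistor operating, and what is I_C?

saturation; I_C ≈ 2.9 mA

Assume active: I_B = (2.4 − 0.7)/33 = 0.0515 mA, giving I_C = β·I_B = 7.73 mA.
But then V_CE = 6.6 − 7.73×2.2 = -10.4 V < V_CE(sat) = 0.2 V — impossible in the active region.
So the transistor is saturated. With V_CE = 0.2 V, I_C = (V_CC − 0.2)/R_C = 6.4/2.2 = 2.91 mA.
Check: β·I_B = 7.73 mA > I_C = 2.91 mA, confirming saturation.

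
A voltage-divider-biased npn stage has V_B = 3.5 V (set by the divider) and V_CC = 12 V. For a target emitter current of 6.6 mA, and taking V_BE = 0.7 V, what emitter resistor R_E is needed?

V_E = V_B − V_BE = 3.5 − 0.7 = 2.8 V.
R_E = V_E / I_E = 2.8 / 6.6 = 0.424 kΩ.

R_E ≈ 0.42 kΩ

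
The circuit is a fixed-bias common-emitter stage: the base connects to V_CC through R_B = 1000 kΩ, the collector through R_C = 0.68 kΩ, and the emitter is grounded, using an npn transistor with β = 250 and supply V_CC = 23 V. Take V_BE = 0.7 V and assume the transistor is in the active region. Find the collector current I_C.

Base loop: V_CC = I_B·R_B + V_BE, so I_B = (23 − 0.7)/1000 kΩ = 0.0223 mA.
In the active region I_C = β·I_B = 250 × 0.0223 = 5.58 mA.
Collector loop: V_CE = V_CC − I_C·R_C = 23 − 5.58×0.68 = 19.2 V.
Since V_CE = 19.2 V > V_CE(sat) ≈ 0.2 V, the transistor is in the active region as assumed.

I_C ≈ 5.6 mA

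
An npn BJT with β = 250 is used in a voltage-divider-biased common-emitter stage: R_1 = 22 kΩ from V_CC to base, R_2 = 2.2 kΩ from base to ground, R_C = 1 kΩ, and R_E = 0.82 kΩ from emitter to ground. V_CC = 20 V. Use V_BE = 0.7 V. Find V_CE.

Thevenize the base divider: V_Th = V_CC·R_2/(R_1+R_2) = 20×2.2/24.2 = 1.82 V, R_Th = R_1‖R_2 = 2 kΩ.
Base-emitter loop: V_Th = I_B·R_Th + V_BE + (β+1)I_B·R_E, so I_B = (1.82 − 0.7) / (2 + 251×0.82) = 0.00538 mA.
I_C = β·I_B = 250×0.00538 = 1.35 mA, and I_E = (β+1)I_B = 1.35 mA.
V_CE = V_CC − I_C·R_C − I_E·R_E = 20 − 1.35×1 − 1.35×0.82 = 17.5 V.
V_CE = 17.5 V > 0.2 V confirms active-region operation.

V_CE ≈ 18 V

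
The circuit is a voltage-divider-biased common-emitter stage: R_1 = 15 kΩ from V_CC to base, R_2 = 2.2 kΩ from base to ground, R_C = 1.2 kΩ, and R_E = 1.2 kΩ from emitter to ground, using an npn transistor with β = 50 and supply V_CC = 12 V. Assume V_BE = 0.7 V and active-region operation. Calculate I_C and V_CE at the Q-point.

Thevenize the base divider: V_Th = V_CC·R_2/(R_1+R_2) = 12×2.2/17.2 = 1.53 V, R_Th = R_1‖R_2 = 1.92 kΩ.
Base-emitter loop: V_Th = I_B·R_Th + V_BE + (β+1)I_B·R_E, so I_B = (1.53 − 0.7) / (1.92 + 51×1.2) = 0.0132 mA.
I_C = β·I_B = 50×0.0132 = 0.661 mA, and I_E = (β+1)I_B = 0.675 mA.
V_CE = V_CC − I_C·R_C − I_E·R_E = 12 − 0.661×1.2 − 0.675×1.2 = 10.4 V.
V_CE = 10.4 V > 0.2 V confirms active-region operation.

I_C ≈ 0.66 mA, V_CE ≈ 10 V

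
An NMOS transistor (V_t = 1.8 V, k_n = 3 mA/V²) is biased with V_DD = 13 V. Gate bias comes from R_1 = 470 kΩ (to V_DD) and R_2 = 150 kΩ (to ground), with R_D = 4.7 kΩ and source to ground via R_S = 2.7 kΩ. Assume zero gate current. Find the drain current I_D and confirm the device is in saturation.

V_G = V_DD·R_2/(R_1+R_2) = 13×150/620 = 3.15 V.
Assume saturation: I_D = (k_n/2)(V_GS − V_t)² with V_GS = V_G − I_D·R_S = 3.15 − 2.7·I_D.
Substituting gives 10.9·I_D² − 11.9·I_D + 2.71 = 0, with roots I_D = 0.326 or 0.762 mA.
The root I_D = 0.762 mA gives V_GS = 1.09 V ≤ V_t, so take I_D = 0.326 mA.
Then V_GS = 2.27 V and V_DS = V_DD − I_D(R_D+R_S) = 13 − 0.326×7.4 = 10.6 V.
Saturation requires V_DS ≥ V_GS − V_t = 0.466 V; 10.6 ≥ 0.466 ✓.

I_D ≈ 0.33 mA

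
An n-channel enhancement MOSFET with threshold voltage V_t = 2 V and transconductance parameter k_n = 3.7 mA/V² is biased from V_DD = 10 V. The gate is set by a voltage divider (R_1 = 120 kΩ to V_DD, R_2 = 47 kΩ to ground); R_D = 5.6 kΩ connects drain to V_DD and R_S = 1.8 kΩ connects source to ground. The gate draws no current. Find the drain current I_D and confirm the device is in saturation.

I_D ≈ 0.25 mA

V_G = V_DD·R_2/(R_1+R_2) = 10×47/167 = 2.81 V.
Assume saturation: I_D = (k_n/2)(V_GS − V_t)² with V_GS = V_G − I_D·R_S = 2.81 − 1.8·I_D.
Substituting gives 5.99·I_D² − 6.42·I_D + 1.23 = 0, with roots I_D = 0.249 or 0.823 mA.
The root I_D = 0.823 mA gives V_GS = 1.33 V ≤ V_t, so take I_D = 0.249 mA.
Then V_GS = 2.37 V and V_DS = V_DD − I_D(R_D+R_S) = 10 − 0.249×7.4 = 8.16 V.
Saturation requires V_DS ≥ V_GS − V_t = 0.367 V; 8.16 ≥ 0.367 ✓.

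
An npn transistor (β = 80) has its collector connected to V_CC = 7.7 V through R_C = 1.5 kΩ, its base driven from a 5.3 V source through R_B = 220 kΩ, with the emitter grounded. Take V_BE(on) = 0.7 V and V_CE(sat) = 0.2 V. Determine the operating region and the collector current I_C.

active; I_C ≈ 1.7 mA

Assume active. Base-emitter loop: I_B = (V_BB − V_BE)/R_B = (5.3 − 0.7)/220 = 0.0209 mA.
I_C = β·I_B = 80×0.0209 = 1.67 mA.
V_CE = V_CC − I_C·R_C = 7.7 − 1.67×1.5 = 5.19 V > V_CE(sat), so the active-region assumption holds.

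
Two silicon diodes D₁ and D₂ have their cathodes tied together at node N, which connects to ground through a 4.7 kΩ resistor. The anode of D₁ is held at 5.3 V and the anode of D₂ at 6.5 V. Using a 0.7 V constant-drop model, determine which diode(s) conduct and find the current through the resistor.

Assume both conduct. Then node N would need to be at both 5.3−0.7 = 4.6 V and 6.5−0.7 = 5.8 V, which is impossible.
Assume only D₂ conducts: V_N = 6.5 − 0.7 = 5.8 V, so I_R = 5.8/4.7 = 1.23 mA.
Check D₁: its anode-to-cathode voltage is 5.3 − 5.8 = -0.5 V < 0.7 V, so it is off. The assumption is consistent.

Only D₂ conducts; I_R ≈ 1.2 mA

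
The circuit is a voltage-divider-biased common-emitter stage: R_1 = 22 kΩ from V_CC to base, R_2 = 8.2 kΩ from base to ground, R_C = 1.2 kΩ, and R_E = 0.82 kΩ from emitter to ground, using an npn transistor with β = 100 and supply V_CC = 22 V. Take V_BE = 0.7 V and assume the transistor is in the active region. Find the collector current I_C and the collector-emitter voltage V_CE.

I_C ≈ 5.9 mA, V_CE ≈ 10 V

Thevenize the base divider: V_Th = V_CC·R_2/(R_1+R_2) = 22×8.2/30.2 = 5.97 V, R_Th = R_1‖R_2 = 5.97 kΩ.
Base-emitter loop: V_Th = I_B·R_Th + V_BE + (β+1)I_B·R_E, so I_B = (5.97 − 0.7) / (5.97 + 101×0.82) = 0.0594 mA.
I_C = β·I_B = 100×0.0594 = 5.94 mA, and I_E = (β+1)I_B = 6 mA.
V_CE = V_CC − I_C·R_C − I_E·R_E = 22 − 5.94×1.2 − 6×0.82 = 9.95 V.
V_CE = 9.95 V > 0.2 V confirms active-region operation.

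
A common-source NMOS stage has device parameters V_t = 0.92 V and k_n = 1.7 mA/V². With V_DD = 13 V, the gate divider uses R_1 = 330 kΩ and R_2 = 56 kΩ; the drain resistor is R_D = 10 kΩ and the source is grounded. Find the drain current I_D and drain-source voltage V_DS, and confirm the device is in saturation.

V_G = V_DD·R_2/(R_1+R_2) = 13×56/386 = 1.89 V. With the source grounded, V_GS = V_G = 1.89 V.
Assume saturation: I_D = (k_n/2)(V_GS − V_t)² = (1.7/2)×(1.89 − 0.92)² = 0.85×0.966² = 0.793 mA.
V_DS = V_DD − I_D·R_D = 13 − 0.793×10 = 5.07 V.
Saturation requires V_DS ≥ V_GS − V_t = 0.966 V; 5.07 ≥ 0.966 ✓.

I_D ≈ 0.79 mA, V_DS ≈ 5.1 V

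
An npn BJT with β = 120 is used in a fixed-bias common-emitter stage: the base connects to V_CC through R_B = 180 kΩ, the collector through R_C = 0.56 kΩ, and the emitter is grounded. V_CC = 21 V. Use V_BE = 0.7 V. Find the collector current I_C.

Base loop: V_CC = I_B·R_B + V_BE, so I_B = (21 − 0.7)/180 kΩ = 0.113 mA.
In the active region I_C = β·I_B = 120 × 0.113 = 13.5 mA.
Collector loop: V_CE = V_CC − I_C·R_C = 21 − 13.5×0.56 = 13.4 V.
Since V_CE = 13.4 V > V_CE(sat) ≈ 0.2 V, the transistor is in the active region as assumed.

I_C ≈ 14 mA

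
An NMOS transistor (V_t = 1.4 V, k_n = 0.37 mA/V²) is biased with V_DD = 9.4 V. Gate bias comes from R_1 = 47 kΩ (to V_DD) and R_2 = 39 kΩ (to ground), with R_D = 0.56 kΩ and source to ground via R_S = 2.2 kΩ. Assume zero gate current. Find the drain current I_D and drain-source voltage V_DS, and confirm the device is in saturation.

V_G = V_DD·R_2/(R_1+R_2) = 9.4×39/86 = 4.26 V.
Assume saturation: I_D = (k_n/2)(V_GS − V_t)² with V_GS = V_G − I_D·R_S = 4.26 − 2.2·I_D.
Substituting gives 0.895·I_D² − 3.33·I_D + 1.52 = 0, with roots I_D = 0.531 or 3.19 mA.
The root I_D = 3.19 mA gives V_GS = -2.75 V ≤ V_t, so take I_D = 0.531 mA.
Then V_GS = 3.09 V and V_DS = V_DD − I_D(R_D+R_S) = 9.4 − 0.531×2.76 = 7.93 V.
Saturation requires V_DS ≥ V_GS − V_t = 1.69 V; 7.93 ≥ 1.69 ✓.

I_D ≈ 0.53 mA, V_DS ≈ 7.9 V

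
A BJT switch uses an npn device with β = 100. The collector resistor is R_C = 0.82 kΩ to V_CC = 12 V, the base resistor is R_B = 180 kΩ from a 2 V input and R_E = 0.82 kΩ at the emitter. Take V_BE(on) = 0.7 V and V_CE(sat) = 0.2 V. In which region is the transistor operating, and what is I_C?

active; I_C ≈ 0.49 mA

Assume active. Base-emitter loop: I_B = (V_BB − V_BE)/(R_B + (β+1)R_E) = (2 − 0.7)/(180 + 101×0.82) = 0.00495 mA.
I_C = β·I_B = 100×0.00495 = 0.495 mA.
V_CE = V_CC − I_C·R_C − I_E·R_E = 12 − 0.495×0.82 − 0.5×0.82 = 11.2 V > V_CE(sat), so the active-region assumption holds.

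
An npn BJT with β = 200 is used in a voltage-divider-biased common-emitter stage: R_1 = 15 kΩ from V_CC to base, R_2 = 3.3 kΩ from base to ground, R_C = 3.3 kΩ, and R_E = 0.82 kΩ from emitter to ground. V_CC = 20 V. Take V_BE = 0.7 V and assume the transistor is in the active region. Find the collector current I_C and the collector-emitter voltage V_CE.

I_C ≈ 3.5 mA, V_CE ≈ 5.7 V

Thevenize the base divider: V_Th = V_CC·R_2/(R_1+R_2) = 20×3.3/18.3 = 3.61 V, R_Th = R_1‖R_2 = 2.7 kΩ.
Base-emitter loop: V_Th = I_B·R_Th + V_BE + (β+1)I_B·R_E, so I_B = (3.61 − 0.7) / (2.7 + 201×0.82) = 0.0174 mA.
I_C = β·I_B = 200×0.0174 = 3.47 mA, and I_E = (β+1)I_B = 3.49 mA.
V_CE = V_CC − I_C·R_C − I_E·R_E = 20 − 3.47×3.3 − 3.49×0.82 = 5.69 V.
V_CE = 5.69 V > 0.2 V confirms active-region operation.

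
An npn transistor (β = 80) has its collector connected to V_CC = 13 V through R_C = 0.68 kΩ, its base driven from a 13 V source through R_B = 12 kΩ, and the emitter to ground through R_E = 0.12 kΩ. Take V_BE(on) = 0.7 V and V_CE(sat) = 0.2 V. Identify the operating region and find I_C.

Assume active: I_B = (13 − 0.7)/(12 + 81×0.12) = 0.566 mA, I_C = β·I_B = 45.3 mA.
Then V_CE = 13 − 45.3×0.68 − 45.9×0.12 = -23.3 V < 0.2 V — the active assumption fails.
Re-solve with V_CE = 0.2 V. KCL at the emitter: V_E/R_E = (V_BB−0.7−V_E)/R_B + (V_CC−0.2−V_E)/R_C, giving V_E = 2.01 V.
I_C = (V_CC − 0.2 − V_E)/R_C = (12.8 − 2.01)/0.68 = 15.9 mA.
Check: I_B = (12.3 − 2.01)/12 = 0.858 mA, and β·I_B = 68.6 mA > I_C, confirming saturation.

saturation; I_C ≈ 16 mA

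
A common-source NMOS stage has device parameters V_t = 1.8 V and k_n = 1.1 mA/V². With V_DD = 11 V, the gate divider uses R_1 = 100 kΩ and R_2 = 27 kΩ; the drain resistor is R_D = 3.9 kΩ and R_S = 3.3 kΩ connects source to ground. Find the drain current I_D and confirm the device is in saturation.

I_D ≈ 0.062 mA

V_G = V_DD·R_2/(R_1+R_2) = 11×27/127 = 2.34 V.
Assume saturation: I_D = (k_n/2)(V_GS − V_t)² with V_GS = V_G − I_D·R_S = 2.34 − 3.3·I_D.
Substituting gives 5.99·I_D² − 2.96·I_D + 0.16 = 0, with roots I_D = 0.0617 or 0.432 mA.
The root I_D = 0.432 mA gives V_GS = 0.914 V ≤ V_t, so take I_D = 0.0617 mA.
Then V_GS = 2.13 V and V_DS = V_DD − I_D(R_D+R_S) = 11 − 0.0617×7.2 = 10.6 V.
Saturation requires V_DS ≥ V_GS − V_t = 0.335 V; 10.6 ≥ 0.335 ✓.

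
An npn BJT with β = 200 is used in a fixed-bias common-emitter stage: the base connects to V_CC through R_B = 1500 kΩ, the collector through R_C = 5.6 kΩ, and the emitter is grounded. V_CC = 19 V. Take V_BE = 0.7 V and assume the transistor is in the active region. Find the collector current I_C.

I_C ≈ 2.4 mA

Base loop: V_CC = I_B·R_B + V_BE, so I_B = (19 − 0.7)/1500 kΩ = 0.0122 mA.
In the active region I_C = β·I_B = 200 × 0.0122 = 2.44 mA.
Collector loop: V_CE = V_CC − I_C·R_C = 19 − 2.44×5.6 = 5.34 V.
Since V_CE = 5.34 V > V_CE(sat) ≈ 0.2 V, the transistor is in the active region as assumed.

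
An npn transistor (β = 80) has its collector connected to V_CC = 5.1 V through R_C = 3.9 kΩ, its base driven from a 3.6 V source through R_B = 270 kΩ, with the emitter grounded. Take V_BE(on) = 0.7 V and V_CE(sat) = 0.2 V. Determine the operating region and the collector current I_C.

active; I_C ≈ 0.86 mA

Assume active. Base-emitter loop: I_B = (V_BB − V_BE)/R_B = (3.6 − 0.7)/270 = 0.0107 mA.
I_C = β·I_B = 80×0.0107 = 0.859 mA.
V_CE = V_CC − I_C·R_C = 5.1 − 0.859×3.9 = 1.75 V > V_CE(sat), so the active-region assumption holds.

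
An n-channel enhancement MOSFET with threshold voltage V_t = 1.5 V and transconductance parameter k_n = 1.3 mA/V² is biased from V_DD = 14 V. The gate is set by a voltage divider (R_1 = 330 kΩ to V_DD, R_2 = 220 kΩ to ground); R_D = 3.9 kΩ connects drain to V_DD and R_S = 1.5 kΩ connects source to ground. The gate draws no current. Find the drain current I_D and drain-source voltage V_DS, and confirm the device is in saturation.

I_D ≈ 1.7 mA, V_DS ≈ 5 V

V_G = V_DD·R_2/(R_1+R_2) = 14×220/550 = 5.6 V.
Assume saturation: I_D = (k_n/2)(V_GS − V_t)² with V_GS = V_G − I_D·R_S = 5.6 − 1.5·I_D.
Substituting gives 1.46·I_D² − 9·I_D + 10.9 = 0, with roots I_D = 1.67 or 4.48 mA.
The root I_D = 4.48 mA gives V_GS = -1.13 V ≤ V_t, so take I_D = 1.67 mA.
Then V_GS = 3.1 V and V_DS = V_DD − I_D(R_D+R_S) = 14 − 1.67×5.4 = 5 V.
Saturation requires V_DS ≥ V_GS − V_t = 1.6 V; 5 ≥ 1.6 ✓.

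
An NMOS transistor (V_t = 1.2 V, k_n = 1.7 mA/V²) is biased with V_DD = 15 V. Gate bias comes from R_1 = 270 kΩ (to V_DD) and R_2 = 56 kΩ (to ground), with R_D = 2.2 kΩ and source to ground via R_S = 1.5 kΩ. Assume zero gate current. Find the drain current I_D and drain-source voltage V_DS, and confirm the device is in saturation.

V_G = V_DD·R_2/(R_1+R_2) = 15×56/326 = 2.58 V.
Assume saturation: I_D = (k_n/2)(V_GS − V_t)² with V_GS = V_G − I_D·R_S = 2.58 − 1.5·I_D.
Substituting gives 1.91·I_D² − 4.51·I_D + 1.61 = 0, with roots I_D = 0.439 or 1.92 mA.
The root I_D = 1.92 mA gives V_GS = -0.303 V ≤ V_t, so take I_D = 0.439 mA.
Then V_GS = 1.92 V and V_DS = V_DD − I_D(R_D+R_S) = 15 − 0.439×3.7 = 13.4 V.
Saturation requires V_DS ≥ V_GS − V_t = 0.718 V; 13.4 ≥ 0.718 ✓.

I_D ≈ 0.44 mA, V_DS ≈ 13 V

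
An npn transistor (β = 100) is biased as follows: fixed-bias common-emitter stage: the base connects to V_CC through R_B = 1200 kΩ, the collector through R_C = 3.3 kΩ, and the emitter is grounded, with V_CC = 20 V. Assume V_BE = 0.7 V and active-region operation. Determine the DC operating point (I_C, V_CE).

I_C ≈ 1.6 mA, V_CE ≈ 15 V

Base loop: V_CC = I_B·R_B + V_BE, so I_B = (20 − 0.7)/1200 kΩ = 0.0161 mA.
In the active region I_C = β·I_B = 100 × 0.0161 = 1.61 mA.
Collector loop: V_CE = V_CC − I_C·R_C = 20 − 1.61×3.3 = 14.7 V.
Since V_CE = 14.7 V > V_CE(sat) ≈ 0.2 V, the transistor is in the active region as assumed.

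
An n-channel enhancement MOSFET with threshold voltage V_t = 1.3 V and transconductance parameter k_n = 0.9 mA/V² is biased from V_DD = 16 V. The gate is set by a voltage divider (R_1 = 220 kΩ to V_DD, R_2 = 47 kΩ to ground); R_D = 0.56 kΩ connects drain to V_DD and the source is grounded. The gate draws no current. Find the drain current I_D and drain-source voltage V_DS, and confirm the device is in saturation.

V_G = V_DD·R_2/(R_1+R_2) = 16×47/267 = 2.82 V. With the source grounded, V_GS = V_G = 2.82 V.
Assume saturation: I_D = (k_n/2)(V_GS − V_t)² = (0.9/2)×(2.82 − 1.3)² = 0.45×1.52² = 1.03 mA.
V_DS = V_DD − I_D·R_D = 16 − 1.03×0.56 = 15.4 V.
Saturation requires V_DS ≥ V_GS − V_t = 1.52 V; 15.4 ≥ 1.52 ✓.

I_D ≈ 1 mA, V_DS ≈ 15 V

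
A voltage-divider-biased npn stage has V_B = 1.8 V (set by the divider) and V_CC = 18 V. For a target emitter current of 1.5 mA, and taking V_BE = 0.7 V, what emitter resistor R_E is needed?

V_E = V_B − V_BE = 1.8 − 0.7 = 1.1 V.
R_E = V_E / I_E = 1.1 / 1.5 = 0.733 kΩ.

R_E ≈ 0.73 kΩ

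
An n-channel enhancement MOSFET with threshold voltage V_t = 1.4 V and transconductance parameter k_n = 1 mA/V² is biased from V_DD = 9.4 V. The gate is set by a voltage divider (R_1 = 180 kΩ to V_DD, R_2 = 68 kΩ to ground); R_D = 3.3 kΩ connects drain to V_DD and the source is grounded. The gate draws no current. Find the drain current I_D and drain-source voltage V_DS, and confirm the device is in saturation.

I_D ≈ 0.69 mA, V_DS ≈ 7.1 V

V_G = V_DD·R_2/(R_1+R_2) = 9.4×68/248 = 2.58 V. With the source grounded, V_GS = V_G = 2.58 V.
Assume saturation: I_D = (k_n/2)(V_GS − V_t)² = (1/2)×(2.58 − 1.4)² = 0.5×1.18² = 0.693 mA.
V_DS = V_DD − I_D·R_D = 9.4 − 0.693×3.3 = 7.11 V.
Saturation requires V_DS ≥ V_GS − V_t = 1.18 V; 7.11 ≥ 1.18 ✓.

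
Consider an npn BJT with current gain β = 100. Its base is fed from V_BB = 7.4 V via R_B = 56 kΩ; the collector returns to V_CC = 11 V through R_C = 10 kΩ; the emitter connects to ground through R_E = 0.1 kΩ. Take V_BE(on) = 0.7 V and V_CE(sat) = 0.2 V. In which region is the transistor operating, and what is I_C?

Assume active: I_B = (7.4 − 0.7)/(56 + 101×0.1) = 0.101 mA, I_C = β·I_B = 10.1 mA.
Then V_CE = 11 − 10.1×10 − 10.2×0.1 = -91.4 V < 0.2 V — the active assumption fails.
Re-solve with V_CE = 0.2 V. KCL at the emitter: V_E/R_E = (V_BB−0.7−V_E)/R_B + (V_CC−0.2−V_E)/R_C, giving V_E = 0.119 V.
I_C = (V_CC − 0.2 − V_E)/R_C = (10.8 − 0.119)/10 = 1.07 mA.
Check: I_B = (6.7 − 0.119)/56 = 0.118 mA, and β·I_B = 11.8 mA > I_C, confirming saturation.

saturation; I_C ≈ 1.1 mA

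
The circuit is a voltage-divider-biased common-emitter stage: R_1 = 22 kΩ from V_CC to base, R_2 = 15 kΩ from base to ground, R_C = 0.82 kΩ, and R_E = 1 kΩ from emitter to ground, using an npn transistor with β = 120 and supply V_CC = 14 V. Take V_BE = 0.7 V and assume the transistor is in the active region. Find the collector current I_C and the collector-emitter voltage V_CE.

I_C ≈ 4.6 mA, V_CE ≈ 5.6 V

Thevenize the base divider: V_Th = V_CC·R_2/(R_1+R_2) = 14×15/37 = 5.68 V, R_Th = R_1‖R_2 = 8.92 kΩ.
Base-emitter loop: V_Th = I_B·R_Th + V_BE + (β+1)I_B·R_E, so I_B = (5.68 − 0.7) / (8.92 + 121×1) = 0.0383 mA.
I_C = β·I_B = 120×0.0383 = 4.6 mA, and I_E = (β+1)I_B = 4.63 mA.
V_CE = V_CC − I_C·R_C − I_E·R_E = 14 − 4.6×0.82 − 4.63×1 = 5.6 V.
V_CE = 5.6 V > 0.2 V confirms active-region operation.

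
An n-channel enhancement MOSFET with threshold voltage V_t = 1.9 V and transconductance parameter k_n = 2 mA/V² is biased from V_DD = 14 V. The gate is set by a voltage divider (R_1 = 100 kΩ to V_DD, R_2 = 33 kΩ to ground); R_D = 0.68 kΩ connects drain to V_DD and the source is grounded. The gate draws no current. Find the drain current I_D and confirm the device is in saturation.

V_G = V_DD·R_2/(R_1+R_2) = 14×33/133 = 3.47 V. With the source grounded, V_GS = V_G = 3.47 V.
Assume saturation: I_D = (k_n/2)(V_GS − V_t)² = (2/2)×(3.47 − 1.9)² = 1×1.57² = 2.48 mA.
V_DS = V_DD − I_D·R_D = 14 − 2.48×0.68 = 12.3 V.
Saturation requires V_DS ≥ V_GS − V_t = 1.57 V; 12.3 ≥ 1.57 ✓.

I_D ≈ 2.5 mA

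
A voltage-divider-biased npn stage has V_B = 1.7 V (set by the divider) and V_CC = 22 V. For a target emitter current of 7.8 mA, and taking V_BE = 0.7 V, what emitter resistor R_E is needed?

V_E = V_B − V_BE = 1.7 − 0.7 = 1 V.
R_E = V_E / I_E = 1 / 7.8 = 0.128 kΩ.

R_E ≈ 0.13 kΩ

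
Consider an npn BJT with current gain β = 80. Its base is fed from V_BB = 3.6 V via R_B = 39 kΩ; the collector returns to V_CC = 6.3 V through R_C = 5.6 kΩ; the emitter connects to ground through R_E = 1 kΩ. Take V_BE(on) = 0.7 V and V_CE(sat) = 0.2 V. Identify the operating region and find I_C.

saturation; I_C ≈ 0.92 mA

Assume active: I_B = (3.6 − 0.7)/(39 + 81×1) = 0.0242 mA, I_C = β·I_B = 1.93 mA.
Then V_CE = 6.3 − 1.93×5.6 − 1.96×1 = -6.48 V < 0.2 V — the active assumption fails.
Re-solve with V_CE = 0.2 V. KCL at the emitter: V_E/R_E = (V_BB−0.7−V_E)/R_B + (V_CC−0.2−V_E)/R_C, giving V_E = 0.966 V.
I_C = (V_CC − 0.2 − V_E)/R_C = (6.1 − 0.966)/5.6 = 0.917 mA.
Check: I_B = (2.9 − 0.966)/39 = 0.0496 mA, and β·I_B = 3.97 mA > I_C, confirming saturation.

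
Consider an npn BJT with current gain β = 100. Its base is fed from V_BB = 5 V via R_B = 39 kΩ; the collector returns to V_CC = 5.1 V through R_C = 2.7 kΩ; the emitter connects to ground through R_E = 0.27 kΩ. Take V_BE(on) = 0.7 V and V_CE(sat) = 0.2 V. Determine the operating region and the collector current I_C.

Assume active: I_B = (5 − 0.7)/(39 + 101×0.27) = 0.0649 mA, I_C = β·I_B = 6.49 mA.
Then V_CE = 5.1 − 6.49×2.7 − 6.55×0.27 = -14.2 V < 0.2 V — the active assumption fails.
Re-solve with V_CE = 0.2 V. KCL at the emitter: V_E/R_E = (V_BB−0.7−V_E)/R_B + (V_CC−0.2−V_E)/R_C, giving V_E = 0.47 V.
I_C = (V_CC − 0.2 − V_E)/R_C = (4.9 − 0.47)/2.7 = 1.64 mA.
Check: I_B = (4.3 − 0.47)/39 = 0.0982 mA, and β·I_B = 9.82 mA > I_C, confirming saturation.

saturation; I_C ≈ 1.6 mA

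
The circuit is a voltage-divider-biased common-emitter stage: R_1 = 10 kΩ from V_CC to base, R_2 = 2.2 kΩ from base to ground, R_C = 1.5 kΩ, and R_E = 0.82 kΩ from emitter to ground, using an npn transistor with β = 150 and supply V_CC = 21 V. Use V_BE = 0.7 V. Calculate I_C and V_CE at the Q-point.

Thevenize the base divider: V_Th = V_CC·R_2/(R_1+R_2) = 21×2.2/12.2 = 3.79 V, R_Th = R_1‖R_2 = 1.8 kΩ.
Base-emitter loop: V_Th = I_B·R_Th + V_BE + (β+1)I_B·R_E, so I_B = (3.79 − 0.7) / (1.8 + 151×0.82) = 0.0246 mA.
I_C = β·I_B = 150×0.0246 = 3.69 mA, and I_E = (β+1)I_B = 3.71 mA.
V_CE = V_CC − I_C·R_C − I_E·R_E = 21 − 3.69×1.5 − 3.71×0.82 = 12.4 V.
V_CE = 12.4 V > 0.2 V confirms active-region operation.

I_C ≈ 3.7 mA, V_CE ≈ 12 V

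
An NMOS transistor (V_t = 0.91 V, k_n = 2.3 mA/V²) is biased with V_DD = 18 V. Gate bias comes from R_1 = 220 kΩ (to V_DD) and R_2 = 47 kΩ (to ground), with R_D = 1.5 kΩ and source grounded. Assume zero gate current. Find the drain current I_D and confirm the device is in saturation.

I_D ≈ 5.9 mA

V_G = V_DD·R_2/(R_1+R_2) = 18×47/267 = 3.17 V. With the source grounded, V_GS = V_G = 3.17 V.
Assume saturation: I_D = (k_n/2)(V_GS − V_t)² = (2.3/2)×(3.17 − 0.91)² = 1.15×2.26² = 5.87 mA.
V_DS = V_DD − I_D·R_D = 18 − 5.87×1.5 = 9.2 V.
Saturation requires V_DS ≥ V_GS − V_t = 2.26 V; 9.2 ≥ 2.26 ✓.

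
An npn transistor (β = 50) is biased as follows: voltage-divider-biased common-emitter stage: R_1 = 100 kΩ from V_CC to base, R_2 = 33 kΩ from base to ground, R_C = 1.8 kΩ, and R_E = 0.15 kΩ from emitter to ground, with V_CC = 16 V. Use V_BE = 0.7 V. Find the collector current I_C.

I_C ≈ 5 mA

Thevenize the base divider: V_Th = V_CC·R_2/(R_1+R_2) = 16×33/133 = 3.97 V, R_Th = R_1‖R_2 = 24.8 kΩ.
Base-emitter loop: V_Th = I_B·R_Th + V_BE + (β+1)I_B·R_E, so I_B = (3.97 − 0.7) / (24.8 + 51×0.15) = 0.101 mA.
I_C = β·I_B = 50×0.101 = 5.04 mA, and I_E = (β+1)I_B = 5.14 mA.
V_CE = V_CC − I_C·R_C − I_E·R_E = 16 − 5.04×1.8 − 5.14×0.15 = 6.16 V.
V_CE = 6.16 V > 0.2 V confirms active-region operation.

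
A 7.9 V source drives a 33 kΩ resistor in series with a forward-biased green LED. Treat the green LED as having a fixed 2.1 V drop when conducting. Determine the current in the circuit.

I ≈ 0.18 mA

KVL around the loop: 7.9 = V_D + I·R = 2.1 + I × 33 kΩ.
So I = (7.9 − 2.1) / 33 kΩ = 5.8 / 33 = 0.176 mA.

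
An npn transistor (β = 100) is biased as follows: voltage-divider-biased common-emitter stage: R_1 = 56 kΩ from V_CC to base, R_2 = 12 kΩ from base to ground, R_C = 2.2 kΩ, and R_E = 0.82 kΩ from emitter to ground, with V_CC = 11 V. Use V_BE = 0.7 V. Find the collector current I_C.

Thevenize the base divider: V_Th = V_CC·R_2/(R_1+R_2) = 11×12/68 = 1.94 V, R_Th = R_1‖R_2 = 9.88 kΩ.
Base-emitter loop: V_Th = I_B·R_Th + V_BE + (β+1)I_B·R_E, so I_B = (1.94 − 0.7) / (9.88 + 101×0.82) = 0.0134 mA.
I_C = β·I_B = 100×0.0134 = 1.34 mA, and I_E = (β+1)I_B = 1.35 mA.
V_CE = V_CC − I_C·R_C − I_E·R_E = 11 − 1.34×2.2 − 1.35×0.82 = 6.95 V.
V_CE = 6.95 V > 0.2 V confirms active-region operation.

I_C ≈ 1.3 mA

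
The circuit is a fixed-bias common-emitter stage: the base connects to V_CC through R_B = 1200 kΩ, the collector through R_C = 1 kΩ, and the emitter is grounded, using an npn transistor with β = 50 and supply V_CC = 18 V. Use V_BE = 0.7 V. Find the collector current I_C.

Base loop: V_CC = I_B·R_B + V_BE, so I_B = (18 − 0.7)/1200 kΩ = 0.0144 mA.
In the active region I_C = β·I_B = 50 × 0.0144 = 0.721 mA.
Collector loop: V_CE = V_CC − I_C·R_C = 18 − 0.721×1 = 17.3 V.
Since V_CE = 17.3 V > V_CE(sat) ≈ 0.2 V, the transistor is in the active region as assumed.

I_C ≈ 0.72 mA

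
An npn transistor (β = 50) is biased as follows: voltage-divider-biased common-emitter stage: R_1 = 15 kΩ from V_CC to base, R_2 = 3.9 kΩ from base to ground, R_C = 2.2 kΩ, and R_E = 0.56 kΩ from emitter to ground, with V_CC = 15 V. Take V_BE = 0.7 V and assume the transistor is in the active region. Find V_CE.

V_CE ≈ 4.5 V

Thevenize the base divider: V_Th = V_CC·R_2/(R_1+R_2) = 15×3.9/18.9 = 3.1 V, R_Th = R_1‖R_2 = 3.1 kΩ.
Base-emitter loop: V_Th = I_B·R_Th + V_BE + (β+1)I_B·R_E, so I_B = (3.1 − 0.7) / (3.1 + 51×0.56) = 0.0757 mA.
I_C = β·I_B = 50×0.0757 = 3.78 mA, and I_E = (β+1)I_B = 3.86 mA.
V_CE = V_CC − I_C·R_C − I_E·R_E = 15 − 3.78×2.2 − 3.86×0.56 = 4.52 V.
V_CE = 4.52 V > 0.2 V confirms active-region operation.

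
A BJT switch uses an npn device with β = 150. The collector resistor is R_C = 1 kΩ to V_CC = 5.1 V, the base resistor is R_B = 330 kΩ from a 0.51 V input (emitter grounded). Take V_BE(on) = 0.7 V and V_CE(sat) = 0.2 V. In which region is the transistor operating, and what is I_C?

cutoff; I_C ≈ 0

V_BB = 0.51 V ≤ V_BE(on) = 0.7 V, so the base-emitter junction is not forward biased.
The transistor is in cutoff: I_B = I_C = 0.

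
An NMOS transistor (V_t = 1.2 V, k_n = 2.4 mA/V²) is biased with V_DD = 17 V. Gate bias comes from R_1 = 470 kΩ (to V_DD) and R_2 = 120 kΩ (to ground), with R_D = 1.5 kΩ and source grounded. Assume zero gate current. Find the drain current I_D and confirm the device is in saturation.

I_D ≈ 6.1 mA

V_G = V_DD·R_2/(R_1+R_2) = 17×120/590 = 3.46 V. With the source grounded, V_GS = V_G = 3.46 V.
Assume saturation: I_D = (k_n/2)(V_GS − V_t)² = (2.4/2)×(3.46 − 1.2)² = 1.2×2.26² = 6.12 mA.
V_DS = V_DD − I_D·R_D = 17 − 6.12×1.5 = 7.83 V.
Saturation requires V_DS ≥ V_GS − V_t = 2.26 V; 7.83 ≥ 2.26 ✓.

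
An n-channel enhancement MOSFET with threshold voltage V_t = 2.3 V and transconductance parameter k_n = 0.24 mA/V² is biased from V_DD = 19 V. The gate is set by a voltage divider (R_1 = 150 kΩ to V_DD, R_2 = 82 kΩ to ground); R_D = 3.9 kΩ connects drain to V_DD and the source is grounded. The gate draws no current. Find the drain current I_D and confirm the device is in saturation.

V_G = V_DD·R_2/(R_1+R_2) = 19×82/232 = 6.72 V. With the source grounded, V_GS = V_G = 6.72 V.
Assume saturation: I_D = (k_n/2)(V_GS − V_t)² = (0.24/2)×(6.72 − 2.3)² = 0.12×4.42² = 2.34 mA.
V_DS = V_DD − I_D·R_D = 19 − 2.34×3.9 = 9.88 V.
Saturation requires V_DS ≥ V_GS − V_t = 4.42 V; 9.88 ≥ 4.42 ✓.

I_D ≈ 2.3 mA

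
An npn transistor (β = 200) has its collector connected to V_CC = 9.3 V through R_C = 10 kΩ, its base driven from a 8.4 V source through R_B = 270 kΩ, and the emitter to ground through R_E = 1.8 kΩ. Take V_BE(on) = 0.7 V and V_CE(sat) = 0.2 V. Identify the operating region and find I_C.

saturation; I_C ≈ 0.77 mA

Assume active: I_B = (8.4 − 0.7)/(270 + 201×1.8) = 0.0122 mA, I_C = β·I_B = 2.44 mA.
Then V_CE = 9.3 − 2.44×10 − 2.45×1.8 = -19.5 V < 0.2 V — the active assumption fails.
Re-solve with V_CE = 0.2 V. KCL at the emitter: V_E/R_E = (V_BB−0.7−V_E)/R_B + (V_CC−0.2−V_E)/R_C, giving V_E = 1.42 V.
I_C = (V_CC − 0.2 − V_E)/R_C = (9.1 − 1.42)/10 = 0.768 mA.
Check: I_B = (7.7 − 1.42)/270 = 0.0232 mA, and β·I_B = 4.65 mA > I_C, confirming saturation.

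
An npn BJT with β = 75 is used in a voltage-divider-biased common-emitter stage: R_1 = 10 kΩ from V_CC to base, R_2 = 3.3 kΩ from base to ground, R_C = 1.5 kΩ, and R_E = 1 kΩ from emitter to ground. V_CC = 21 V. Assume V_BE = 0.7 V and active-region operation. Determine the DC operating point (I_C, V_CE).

I_C ≈ 4.3 mA, V_CE ≈ 10 V

Thevenize the base divider: V_Th = V_CC·R_2/(R_1+R_2) = 21×3.3/13.3 = 5.21 V, R_Th = R_1‖R_2 = 2.48 kΩ.
Base-emitter loop: V_Th = I_B·R_Th + V_BE + (β+1)I_B·R_E, so I_B = (5.21 − 0.7) / (2.48 + 76×1) = 0.0575 mA.
I_C = β·I_B = 75×0.0575 = 4.31 mA, and I_E = (β+1)I_B = 4.37 mA.
V_CE = V_CC − I_C·R_C − I_E·R_E = 21 − 4.31×1.5 − 4.37×1 = 10.2 V.
V_CE = 10.2 V > 0.2 V confirms active-region operation.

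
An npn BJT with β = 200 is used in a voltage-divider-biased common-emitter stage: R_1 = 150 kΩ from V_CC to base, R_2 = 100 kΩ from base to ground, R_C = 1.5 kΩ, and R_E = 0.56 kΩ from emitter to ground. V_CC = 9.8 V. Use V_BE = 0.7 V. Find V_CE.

Thevenize the base divider: V_Th = V_CC·R_2/(R_1+R_2) = 9.8×100/250 = 3.92 V, R_Th = R_1‖R_2 = 60 kΩ.
Base-emitter loop: V_Th = I_B·R_Th + V_BE + (β+1)I_B·R_E, so I_B = (3.92 − 0.7) / (60 + 201×0.56) = 0.0187 mA.
I_C = β·I_B = 200×0.0187 = 3.73 mA, and I_E = (β+1)I_B = 3.75 mA.
V_CE = V_CC − I_C·R_C − I_E·R_E = 9.8 − 3.73×1.5 − 3.75×0.56 = 2.1 V.
V_CE = 2.1 V > 0.2 V confirms active-region operation.

V_CE ≈ 2.1 V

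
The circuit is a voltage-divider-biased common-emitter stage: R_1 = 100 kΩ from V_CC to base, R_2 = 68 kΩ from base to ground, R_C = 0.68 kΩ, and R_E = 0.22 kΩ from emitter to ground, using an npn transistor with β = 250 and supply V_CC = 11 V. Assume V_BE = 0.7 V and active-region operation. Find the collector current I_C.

Thevenize the base divider: V_Th = V_CC·R_2/(R_1+R_2) = 11×68/168 = 4.45 V, R_Th = R_1‖R_2 = 40.5 kΩ.
Base-emitter loop: V_Th = I_B·R_Th + V_BE + (β+1)I_B·R_E, so I_B = (4.45 − 0.7) / (40.5 + 251×0.22) = 0.0392 mA.
I_C = β·I_B = 250×0.0392 = 9.8 mA, and I_E = (β+1)I_B = 9.84 mA.
V_CE = V_CC − I_C·R_C − I_E·R_E = 11 − 9.8×0.68 − 9.84×0.22 = 2.17 V.
V_CE = 2.17 V > 0.2 V confirms active-region operation.

I_C ≈ 9.8 mA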